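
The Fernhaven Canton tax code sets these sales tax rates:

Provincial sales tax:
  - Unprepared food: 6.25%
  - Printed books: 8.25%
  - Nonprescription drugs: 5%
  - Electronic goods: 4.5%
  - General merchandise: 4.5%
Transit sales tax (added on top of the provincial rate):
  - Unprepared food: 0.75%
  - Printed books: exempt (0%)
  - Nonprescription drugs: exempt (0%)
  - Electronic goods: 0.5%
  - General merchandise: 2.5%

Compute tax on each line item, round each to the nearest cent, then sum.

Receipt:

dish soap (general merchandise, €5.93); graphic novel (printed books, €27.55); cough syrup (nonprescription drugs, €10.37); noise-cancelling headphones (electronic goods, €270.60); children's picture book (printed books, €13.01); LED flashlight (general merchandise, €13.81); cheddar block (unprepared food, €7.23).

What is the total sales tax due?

Dish soap €5.93: general merchandise → 4.5% + 2.5% transit = 7% → €0.42
Graphic novel €27.55: printed books → 8.25% + 0% transit = 8.25% → €2.27
Cough syrup €10.37: nonprescription drugs → 5% + 0% transit = 5% → €0.52
Noise-cancelling headphones €270.60: electronic goods → 4.5% + 0.5% transit = 5% → €13.53
Children's picture book €13.01: printed books → 8.25% + 0% transit = 8.25% → €1.07
LED flashlight €13.81: general merchandise → 4.5% + 2.5% transit = 7% → €0.97
Cheddar block €7.23: unprepared food → 6.25% + 0.75% transit = 7% → €0.51
Total tax = €0.42 + €2.27 + €0.52 + €13.53 + €1.07 + €0.97 + €0.51 = €19.29

€19.29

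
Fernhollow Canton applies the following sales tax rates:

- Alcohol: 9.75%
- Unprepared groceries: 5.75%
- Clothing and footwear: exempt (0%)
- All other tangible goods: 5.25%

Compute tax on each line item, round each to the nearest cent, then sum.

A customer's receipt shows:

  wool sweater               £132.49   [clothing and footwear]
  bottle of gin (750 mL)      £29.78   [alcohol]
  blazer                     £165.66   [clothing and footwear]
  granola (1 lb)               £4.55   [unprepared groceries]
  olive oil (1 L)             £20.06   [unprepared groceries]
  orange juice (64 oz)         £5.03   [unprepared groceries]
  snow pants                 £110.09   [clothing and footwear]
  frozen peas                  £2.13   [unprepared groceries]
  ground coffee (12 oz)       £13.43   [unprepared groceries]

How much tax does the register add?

Wool sweater £132.49: clothing and footwear → 0% → £0.00
Bottle of gin (750 mL) £29.78: alcohol → 9.75% → £2.90
Blazer £165.66: clothing and footwear → 0% → £0.00
Granola (1 lb) £4.55: unprepared groceries → 5.75% → £0.26
Olive oil (1 L) £20.06: unprepared groceries → 5.75% → £1.15
Orange juice (64 oz) £5.03: unprepared groceries → 5.75% → £0.29
Snow pants £110.09: clothing and footwear → 0% → £0.00
Frozen peas £2.13: unprepared groceries → 5.75% → £0.12
Ground coffee (12 oz) £13.43: unprepared groceries → 5.75% → £0.77
Total tax = £2.90 + £0.26 + £1.15 + £0.29 + £0.12 + £0.77 = £5.49

£5.49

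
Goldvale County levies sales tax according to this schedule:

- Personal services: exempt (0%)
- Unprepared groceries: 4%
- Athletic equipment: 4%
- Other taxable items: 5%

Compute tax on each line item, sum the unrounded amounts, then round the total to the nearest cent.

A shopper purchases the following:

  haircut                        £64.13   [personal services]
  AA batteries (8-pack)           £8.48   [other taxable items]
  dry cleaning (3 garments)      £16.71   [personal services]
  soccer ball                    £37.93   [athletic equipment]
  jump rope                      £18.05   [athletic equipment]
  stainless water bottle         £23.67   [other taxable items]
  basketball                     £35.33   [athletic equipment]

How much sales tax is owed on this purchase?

£5.26

Haircut £64.13: personal services → 0% → £0.00
AA batteries (8-pack) £8.48: other taxable items → 5% → £0.424
Dry cleaning (3 garments) £16.71: personal services → 0% → £0.00
Soccer ball £37.93: athletic equipment → 4% → £1.5172
Jump rope £18.05: athletic equipment → 4% → £0.722
Stainless water bottle £23.67: other taxable items → 5% → £1.1835
Basketball £35.33: athletic equipment → 4% → £1.4132
Unrounded tax sum = £5.2599 → £5.26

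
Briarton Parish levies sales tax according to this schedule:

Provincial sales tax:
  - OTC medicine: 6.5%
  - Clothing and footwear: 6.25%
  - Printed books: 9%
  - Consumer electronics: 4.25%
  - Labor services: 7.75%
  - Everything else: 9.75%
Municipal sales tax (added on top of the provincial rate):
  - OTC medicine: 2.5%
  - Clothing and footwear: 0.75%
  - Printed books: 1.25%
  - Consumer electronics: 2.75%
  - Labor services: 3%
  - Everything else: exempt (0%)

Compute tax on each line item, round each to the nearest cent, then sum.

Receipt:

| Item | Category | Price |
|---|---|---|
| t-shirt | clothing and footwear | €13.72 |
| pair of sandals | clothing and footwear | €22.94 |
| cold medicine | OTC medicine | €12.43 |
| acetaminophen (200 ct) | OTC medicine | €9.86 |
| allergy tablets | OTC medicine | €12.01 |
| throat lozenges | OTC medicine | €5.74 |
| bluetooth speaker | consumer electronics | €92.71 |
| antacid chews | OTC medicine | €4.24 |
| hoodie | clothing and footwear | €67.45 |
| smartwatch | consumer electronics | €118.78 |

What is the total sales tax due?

€26.08

T-shirt €13.72: clothing and footwear → 6.25% + 0.75% municipal = 7% → €0.96
Pair of sandals €22.94: clothing and footwear → 6.25% + 0.75% municipal = 7% → €1.61
Cold medicine €12.43: OTC medicine → 6.5% + 2.5% municipal = 9% → €1.12
Acetaminophen (200 ct) €9.86: OTC medicine → 6.5% + 2.5% municipal = 9% → €0.89
Allergy tablets €12.01: OTC medicine → 6.5% + 2.5% municipal = 9% → €1.08
Throat lozenges €5.74: OTC medicine → 6.5% + 2.5% municipal = 9% → €0.52
Bluetooth speaker €92.71: consumer electronics → 4.25% + 2.75% municipal = 7% → €6.49
Antacid chews €4.24: OTC medicine → 6.5% + 2.5% municipal = 9% → €0.38
Hoodie €67.45: clothing and footwear → 6.25% + 0.75% municipal = 7% → €4.72
Smartwatch €118.78: consumer electronics → 4.25% + 2.75% municipal = 7% → €8.31
Total tax = €0.96 + €1.61 + €1.12 + €0.89 + €1.08 + €0.52 + €6.49 + €0.38 + €4.72 + €8.31 = €26.08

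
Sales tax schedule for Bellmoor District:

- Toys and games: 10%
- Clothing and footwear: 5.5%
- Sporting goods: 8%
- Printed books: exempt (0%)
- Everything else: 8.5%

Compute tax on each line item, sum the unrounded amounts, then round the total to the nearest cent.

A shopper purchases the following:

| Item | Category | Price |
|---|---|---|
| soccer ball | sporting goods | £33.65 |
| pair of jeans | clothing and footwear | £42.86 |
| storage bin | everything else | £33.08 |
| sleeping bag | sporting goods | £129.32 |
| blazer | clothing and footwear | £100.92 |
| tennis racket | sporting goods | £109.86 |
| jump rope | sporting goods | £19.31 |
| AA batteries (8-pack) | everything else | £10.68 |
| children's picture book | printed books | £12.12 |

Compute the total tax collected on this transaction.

Soccer ball £33.65: sporting goods → 8% → £2.692
Pair of jeans £42.86: clothing and footwear → 5.5% → £2.3573
Storage bin £33.08: everything else → 8.5% → £2.8118
Sleeping bag £129.32: sporting goods → 8% → £10.3456
Blazer £100.92: clothing and footwear → 5.5% → £5.5506
Tennis racket £109.86: sporting goods → 8% → £8.7888
Jump rope £19.31: sporting goods → 8% → £1.5448
AA batteries (8-pack) £10.68: everything else → 8.5% → £0.9078
Children's picture book £12.12: printed books → 0% → £0.00
Unrounded tax sum = £34.9987 → £35.00

£35.00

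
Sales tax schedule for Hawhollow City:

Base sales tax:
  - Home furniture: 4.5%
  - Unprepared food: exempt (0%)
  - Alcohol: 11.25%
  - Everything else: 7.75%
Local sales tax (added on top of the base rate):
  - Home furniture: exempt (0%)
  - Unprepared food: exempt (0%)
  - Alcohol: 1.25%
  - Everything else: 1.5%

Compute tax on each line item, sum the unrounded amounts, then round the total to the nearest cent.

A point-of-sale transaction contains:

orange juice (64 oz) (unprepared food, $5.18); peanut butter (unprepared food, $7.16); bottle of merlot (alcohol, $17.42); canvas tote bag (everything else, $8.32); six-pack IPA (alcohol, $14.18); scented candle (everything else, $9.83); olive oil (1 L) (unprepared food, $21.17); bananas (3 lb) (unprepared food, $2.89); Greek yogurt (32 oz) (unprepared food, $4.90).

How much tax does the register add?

$5.63

Orange juice (64 oz) $5.18: unprepared food → 0% + 0% local = 0% → $0.00
Peanut butter $7.16: unprepared food → 0% + 0% local = 0% → $0.00
Bottle of merlot $17.42: alcohol → 11.25% + 1.25% local = 12.5% → $2.1775
Canvas tote bag $8.32: everything else → 7.75% + 1.5% local = 9.25% → $0.7696
Six-pack IPA $14.18: alcohol → 11.25% + 1.25% local = 12.5% → $1.7725
Scented candle $9.83: everything else → 7.75% + 1.5% local = 9.25% → $0.909275
Olive oil (1 L) $21.17: unprepared food → 0% + 0% local = 0% → $0.00
Bananas (3 lb) $2.89: unprepared food → 0% + 0% local = 0% → $0.00
Greek yogurt (32 oz) $4.90: unprepared food → 0% + 0% local = 0% → $0.00
Unrounded tax sum = $5.628875 → $5.63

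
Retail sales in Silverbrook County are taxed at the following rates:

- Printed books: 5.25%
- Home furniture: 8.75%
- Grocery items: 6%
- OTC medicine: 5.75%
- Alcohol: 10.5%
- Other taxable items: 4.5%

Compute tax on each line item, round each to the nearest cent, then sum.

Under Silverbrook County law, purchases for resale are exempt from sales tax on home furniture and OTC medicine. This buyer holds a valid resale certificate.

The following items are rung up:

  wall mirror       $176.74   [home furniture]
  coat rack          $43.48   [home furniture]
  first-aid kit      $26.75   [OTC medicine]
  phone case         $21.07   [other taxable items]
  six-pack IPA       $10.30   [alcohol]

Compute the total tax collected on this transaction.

Wall mirror $176.74: home furniture, buyer-exempt → 0% → $0.00
Coat rack $43.48: home furniture, buyer-exempt → 0% → $0.00
First-aid kit $26.75: OTC medicine, buyer-exempt → 0% → $0.00
Phone case $21.07: other taxable items → 4.5% → $0.95
Six-pack IPA $10.30: alcohol → 10.5% → $1.08
Total tax = $0.95 + $1.08 = $2.03

$2.03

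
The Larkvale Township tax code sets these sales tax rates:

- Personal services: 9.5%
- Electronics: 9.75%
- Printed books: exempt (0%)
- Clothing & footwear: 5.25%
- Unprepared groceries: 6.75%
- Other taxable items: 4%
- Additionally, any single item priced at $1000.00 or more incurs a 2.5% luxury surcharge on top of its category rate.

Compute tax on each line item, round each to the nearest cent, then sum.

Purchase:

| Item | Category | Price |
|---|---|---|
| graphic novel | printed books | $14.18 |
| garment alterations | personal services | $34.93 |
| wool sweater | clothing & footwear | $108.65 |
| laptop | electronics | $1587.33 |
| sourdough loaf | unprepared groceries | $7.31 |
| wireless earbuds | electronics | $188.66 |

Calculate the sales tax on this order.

Graphic novel $14.18: printed books → 0% → $0.00
Garment alterations $34.93: personal services → 9.5% → $3.32
Wool sweater $108.65: clothing & footwear → 5.25% → $5.70
Laptop $1587.33: electronics → 9.75% + 2.5% surcharge = 12.25% → $194.45
Sourdough loaf $7.31: unprepared groceries → 6.75% → $0.49
Wireless earbuds $188.66: electronics → 9.75% → $18.39
Total tax = $3.32 + $5.70 + $194.45 + $0.49 + $18.39 = $222.35

$222.35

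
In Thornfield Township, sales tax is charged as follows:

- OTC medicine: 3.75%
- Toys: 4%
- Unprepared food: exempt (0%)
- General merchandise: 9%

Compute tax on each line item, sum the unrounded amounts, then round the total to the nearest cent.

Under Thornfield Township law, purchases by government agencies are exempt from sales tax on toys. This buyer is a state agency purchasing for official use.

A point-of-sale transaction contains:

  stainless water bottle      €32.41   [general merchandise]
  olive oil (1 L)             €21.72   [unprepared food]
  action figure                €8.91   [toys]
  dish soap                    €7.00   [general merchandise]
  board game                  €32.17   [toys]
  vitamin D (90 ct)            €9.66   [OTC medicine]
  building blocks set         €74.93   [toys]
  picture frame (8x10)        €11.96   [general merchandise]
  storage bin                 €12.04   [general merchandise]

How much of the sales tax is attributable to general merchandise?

Stainless water bottle €32.41: general merchandise → 9% → €2.9169
Dish soap €7.00: general merchandise → 9% → €0.63
Picture frame (8x10) €11.96: general merchandise → 9% → €1.0764
Storage bin €12.04: general merchandise → 9% → €1.0836
Tax on general merchandise: unrounded sum = €5.7069 → €5.71

€5.71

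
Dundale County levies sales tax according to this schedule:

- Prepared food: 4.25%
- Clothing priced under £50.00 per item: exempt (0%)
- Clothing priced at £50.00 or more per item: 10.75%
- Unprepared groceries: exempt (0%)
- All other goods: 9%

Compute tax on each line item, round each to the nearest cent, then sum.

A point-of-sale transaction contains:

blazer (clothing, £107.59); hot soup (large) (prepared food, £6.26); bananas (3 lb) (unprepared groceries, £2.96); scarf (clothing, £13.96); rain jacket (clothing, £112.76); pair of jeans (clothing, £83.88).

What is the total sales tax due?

£32.98

Blazer £107.59: clothing, £50.00 or more → 10.75% → £11.57
Hot soup (large) £6.26: prepared food → 4.25% → £0.27
Bananas (3 lb) £2.96: unprepared groceries → 0% → £0.00
Scarf £13.96: clothing, under £50.00 → 0% → £0.00
Rain jacket £112.76: clothing, £50.00 or more → 10.75% → £12.12
Pair of jeans £83.88: clothing, £50.00 or more → 10.75% → £9.02
Total tax = £11.57 + £0.27 + £12.12 + £9.02 = £32.98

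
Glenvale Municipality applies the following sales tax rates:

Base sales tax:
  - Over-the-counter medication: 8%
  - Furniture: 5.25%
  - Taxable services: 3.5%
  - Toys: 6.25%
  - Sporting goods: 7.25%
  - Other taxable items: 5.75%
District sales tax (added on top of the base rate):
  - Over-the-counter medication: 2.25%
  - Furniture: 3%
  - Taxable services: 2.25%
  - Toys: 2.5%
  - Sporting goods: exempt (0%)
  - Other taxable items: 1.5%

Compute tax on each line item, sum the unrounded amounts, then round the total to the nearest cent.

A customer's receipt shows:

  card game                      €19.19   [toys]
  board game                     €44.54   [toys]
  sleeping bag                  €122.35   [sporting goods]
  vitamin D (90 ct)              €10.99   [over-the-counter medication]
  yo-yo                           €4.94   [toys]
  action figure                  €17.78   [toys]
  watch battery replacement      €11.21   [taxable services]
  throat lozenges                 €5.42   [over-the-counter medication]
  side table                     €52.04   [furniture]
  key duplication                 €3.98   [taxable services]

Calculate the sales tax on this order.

Card game €19.19: toys → 6.25% + 2.5% district = 8.75% → €1.679125
Board game €44.54: toys → 6.25% + 2.5% district = 8.75% → €3.89725
Sleeping bag €122.35: sporting goods → 7.25% + 0% district = 7.25% → €8.870375
Vitamin D (90 ct) €10.99: over-the-counter medication → 8% + 2.25% district = 10.25% → €1.126475
Yo-yo €4.94: toys → 6.25% + 2.5% district = 8.75% → €0.43225
Action figure €17.78: toys → 6.25% + 2.5% district = 8.75% → €1.55575
Watch battery replacement €11.21: taxable services → 3.5% + 2.25% district = 5.75% → €0.644575
Throat lozenges €5.42: over-the-counter medication → 8% + 2.25% district = 10.25% → €0.55555
Side table €52.04: furniture → 5.25% + 3% district = 8.25% → €4.2933
Key duplication €3.98: taxable services → 3.5% + 2.25% district = 5.75% → €0.22885
Unrounded tax sum = €23.2835 → €23.28

€23.28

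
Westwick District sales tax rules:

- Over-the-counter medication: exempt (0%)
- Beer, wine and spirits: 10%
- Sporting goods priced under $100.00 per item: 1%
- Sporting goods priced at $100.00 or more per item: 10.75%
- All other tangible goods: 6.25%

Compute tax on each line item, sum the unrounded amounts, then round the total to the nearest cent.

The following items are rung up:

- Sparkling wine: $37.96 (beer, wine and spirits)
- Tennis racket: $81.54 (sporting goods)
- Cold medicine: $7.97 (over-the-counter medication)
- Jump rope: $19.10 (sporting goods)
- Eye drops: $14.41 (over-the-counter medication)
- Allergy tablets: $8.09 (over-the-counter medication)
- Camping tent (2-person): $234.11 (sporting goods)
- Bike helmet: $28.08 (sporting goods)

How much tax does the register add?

Sparkling wine $37.96: beer, wine and spirits → 10% → $3.796
Tennis racket $81.54: sporting goods, under $100.00 → 1% → $0.8154
Cold medicine $7.97: over-the-counter medication → 0% → $0.00
Jump rope $19.10: sporting goods, under $100.00 → 1% → $0.191
Eye drops $14.41: over-the-counter medication → 0% → $0.00
Allergy tablets $8.09: over-the-counter medication → 0% → $0.00
Camping tent (2-person) $234.11: sporting goods, $100.00 or more → 10.75% → $25.166825
Bike helmet $28.08: sporting goods, under $100.00 → 1% → $0.2808
Unrounded tax sum = $30.250025 → $30.25

$30.25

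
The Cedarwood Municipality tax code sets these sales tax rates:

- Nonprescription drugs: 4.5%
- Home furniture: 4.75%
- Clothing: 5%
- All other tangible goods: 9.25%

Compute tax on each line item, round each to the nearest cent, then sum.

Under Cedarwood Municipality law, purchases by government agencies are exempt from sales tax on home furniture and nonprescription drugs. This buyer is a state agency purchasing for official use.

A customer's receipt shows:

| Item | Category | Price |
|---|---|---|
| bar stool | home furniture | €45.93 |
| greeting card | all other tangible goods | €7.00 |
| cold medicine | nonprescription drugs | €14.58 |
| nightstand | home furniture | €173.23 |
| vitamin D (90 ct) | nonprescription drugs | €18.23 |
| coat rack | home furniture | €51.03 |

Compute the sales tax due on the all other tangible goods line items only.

Greeting card €7.00: all other tangible goods → 9.25% → €0.65
Tax on all other tangible goods = €0.65

€0.65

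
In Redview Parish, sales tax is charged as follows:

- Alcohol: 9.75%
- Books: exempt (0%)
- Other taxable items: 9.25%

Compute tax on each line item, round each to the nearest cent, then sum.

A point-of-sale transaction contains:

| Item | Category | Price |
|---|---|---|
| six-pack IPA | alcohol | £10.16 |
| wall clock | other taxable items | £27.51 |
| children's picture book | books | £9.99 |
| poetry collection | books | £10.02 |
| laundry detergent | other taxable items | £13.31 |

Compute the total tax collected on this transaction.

£4.76

Six-pack IPA £10.16: alcohol → 9.75% → £0.99
Wall clock £27.51: other taxable items → 9.25% → £2.54
Children's picture book £9.99: books → 0% → £0.00
Poetry collection £10.02: books → 0% → £0.00
Laundry detergent £13.31: other taxable items → 9.25% → £1.23
Total tax = £0.99 + £2.54 + £1.23 = £4.76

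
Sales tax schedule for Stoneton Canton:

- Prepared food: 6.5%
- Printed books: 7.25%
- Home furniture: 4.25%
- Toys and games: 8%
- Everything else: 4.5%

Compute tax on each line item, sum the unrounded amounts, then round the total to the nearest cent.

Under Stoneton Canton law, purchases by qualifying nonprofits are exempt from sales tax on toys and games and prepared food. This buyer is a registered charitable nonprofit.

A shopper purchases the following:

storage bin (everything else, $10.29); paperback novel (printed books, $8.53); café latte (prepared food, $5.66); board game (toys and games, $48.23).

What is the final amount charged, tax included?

Storage bin $10.29: everything else → 4.5% → $0.46305
Paperback novel $8.53: printed books → 7.25% → $0.618425
Café latte $5.66: prepared food, buyer-exempt → 0% → $0.00
Board game $48.23: toys and games, buyer-exempt → 0% → $0.00
Subtotal = $72.71; unrounded tax = $1.081475 → $1.08; total due = $73.79

$73.79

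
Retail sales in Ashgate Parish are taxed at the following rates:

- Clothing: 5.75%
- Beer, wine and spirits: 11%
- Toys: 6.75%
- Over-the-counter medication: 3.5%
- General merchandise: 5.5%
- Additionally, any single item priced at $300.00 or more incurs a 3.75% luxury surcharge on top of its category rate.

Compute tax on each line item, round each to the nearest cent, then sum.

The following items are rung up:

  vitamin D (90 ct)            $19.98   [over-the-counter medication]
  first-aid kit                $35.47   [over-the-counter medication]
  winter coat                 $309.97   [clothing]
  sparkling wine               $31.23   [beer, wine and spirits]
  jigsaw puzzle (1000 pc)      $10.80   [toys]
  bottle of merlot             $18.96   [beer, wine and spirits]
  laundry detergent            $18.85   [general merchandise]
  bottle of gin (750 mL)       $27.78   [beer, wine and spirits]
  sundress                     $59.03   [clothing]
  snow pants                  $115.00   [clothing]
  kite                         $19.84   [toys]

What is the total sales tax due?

$53.09

Vitamin D (90 ct) $19.98: over-the-counter medication → 3.5% → $0.70
First-aid kit $35.47: over-the-counter medication → 3.5% → $1.24
Winter coat $309.97: clothing → 5.75% + 3.75% surcharge = 9.5% → $29.45
Sparkling wine $31.23: beer, wine and spirits → 11% → $3.44
Jigsaw puzzle (1000 pc) $10.80: toys → 6.75% → $0.73
Bottle of merlot $18.96: beer, wine and spirits → 11% → $2.09
Laundry detergent $18.85: general merchandise → 5.5% → $1.04
Bottle of gin (750 mL) $27.78: beer, wine and spirits → 11% → $3.06
Sundress $59.03: clothing → 5.75% → $3.39
Snow pants $115.00: clothing → 5.75% → $6.61
Kite $19.84: toys → 6.75% → $1.34
Total tax = $0.70 + $1.24 + $29.45 + $3.44 + $0.73 + $2.09 + $1.04 + $3.06 + $3.39 + $6.61 + $1.34 = $53.09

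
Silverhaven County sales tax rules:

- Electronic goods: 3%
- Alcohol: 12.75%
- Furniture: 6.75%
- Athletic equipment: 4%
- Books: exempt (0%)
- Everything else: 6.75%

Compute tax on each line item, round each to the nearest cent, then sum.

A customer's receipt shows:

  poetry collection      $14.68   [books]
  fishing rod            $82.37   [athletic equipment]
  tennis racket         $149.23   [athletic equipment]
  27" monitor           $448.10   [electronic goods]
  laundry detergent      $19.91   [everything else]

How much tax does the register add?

$24.04

Poetry collection $14.68: books → 0% → $0.00
Fishing rod $82.37: athletic equipment → 4% → $3.29
Tennis racket $149.23: athletic equipment → 4% → $5.97
27" monitor $448.10: electronic goods → 3% → $13.44
Laundry detergent $19.91: everything else → 6.75% → $1.34
Total tax = $3.29 + $5.97 + $13.44 + $1.34 = $24.04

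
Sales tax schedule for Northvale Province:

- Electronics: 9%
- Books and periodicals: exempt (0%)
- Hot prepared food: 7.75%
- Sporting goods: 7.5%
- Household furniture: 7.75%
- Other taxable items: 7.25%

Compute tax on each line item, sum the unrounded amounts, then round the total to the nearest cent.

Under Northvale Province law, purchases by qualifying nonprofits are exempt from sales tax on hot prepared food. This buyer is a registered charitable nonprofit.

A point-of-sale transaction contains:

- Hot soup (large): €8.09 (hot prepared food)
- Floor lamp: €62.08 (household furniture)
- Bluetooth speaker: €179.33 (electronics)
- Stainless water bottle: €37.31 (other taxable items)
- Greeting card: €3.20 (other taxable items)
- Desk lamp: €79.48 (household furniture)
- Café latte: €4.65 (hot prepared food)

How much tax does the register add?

€30.05

Hot soup (large) €8.09: hot prepared food, buyer-exempt → 0% → €0.00
Floor lamp €62.08: household furniture → 7.75% → €4.8112
Bluetooth speaker €179.33: electronics → 9% → €16.1397
Stainless water bottle €37.31: other taxable items → 7.25% → €2.704975
Greeting card €3.20: other taxable items → 7.25% → €0.232
Desk lamp €79.48: household furniture → 7.75% → €6.1597
Café latte €4.65: hot prepared food, buyer-exempt → 0% → €0.00
Unrounded tax sum = €30.047575 → €30.05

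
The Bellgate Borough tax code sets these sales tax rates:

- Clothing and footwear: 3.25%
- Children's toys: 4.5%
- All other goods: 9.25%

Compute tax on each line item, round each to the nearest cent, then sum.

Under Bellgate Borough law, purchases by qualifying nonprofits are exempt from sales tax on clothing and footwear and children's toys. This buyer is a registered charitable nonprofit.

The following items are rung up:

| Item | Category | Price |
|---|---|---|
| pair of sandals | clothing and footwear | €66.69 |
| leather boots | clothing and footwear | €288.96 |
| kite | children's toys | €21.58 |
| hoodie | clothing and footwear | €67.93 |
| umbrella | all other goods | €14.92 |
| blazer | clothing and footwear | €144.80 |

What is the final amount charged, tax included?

Pair of sandals €66.69: clothing and footwear, buyer-exempt → 0% → €0.00
Leather boots €288.96: clothing and footwear, buyer-exempt → 0% → €0.00
Kite €21.58: children's toys, buyer-exempt → 0% → €0.00
Hoodie €67.93: clothing and footwear, buyer-exempt → 0% → €0.00
Umbrella €14.92: all other goods → 9.25% → €1.38
Blazer €144.80: clothing and footwear, buyer-exempt → 0% → €0.00
Subtotal = €604.88; tax = €1.38; total due = €606.26

€606.26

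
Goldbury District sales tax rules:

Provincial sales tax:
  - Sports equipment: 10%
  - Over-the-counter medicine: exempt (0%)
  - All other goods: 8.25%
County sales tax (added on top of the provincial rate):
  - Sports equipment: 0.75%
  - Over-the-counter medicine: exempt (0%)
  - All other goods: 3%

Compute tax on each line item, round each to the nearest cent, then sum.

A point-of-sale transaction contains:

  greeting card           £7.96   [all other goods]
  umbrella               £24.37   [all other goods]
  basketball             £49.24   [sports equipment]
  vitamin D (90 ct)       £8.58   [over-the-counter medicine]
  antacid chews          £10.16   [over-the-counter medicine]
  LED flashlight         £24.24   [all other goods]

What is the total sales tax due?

£11.66

Greeting card £7.96: all other goods → 8.25% + 3% county = 11.25% → £0.90
Umbrella £24.37: all other goods → 8.25% + 3% county = 11.25% → £2.74
Basketball £49.24: sports equipment → 10% + 0.75% county = 10.75% → £5.29
Vitamin D (90 ct) £8.58: over-the-counter medicine → 0% + 0% county = 0% → £0.00
Antacid chews £10.16: over-the-counter medicine → 0% + 0% county = 0% → £0.00
LED flashlight £24.24: all other goods → 8.25% + 3% county = 11.25% → £2.73
Total tax = £0.90 + £2.74 + £5.29 + £2.73 = £11.66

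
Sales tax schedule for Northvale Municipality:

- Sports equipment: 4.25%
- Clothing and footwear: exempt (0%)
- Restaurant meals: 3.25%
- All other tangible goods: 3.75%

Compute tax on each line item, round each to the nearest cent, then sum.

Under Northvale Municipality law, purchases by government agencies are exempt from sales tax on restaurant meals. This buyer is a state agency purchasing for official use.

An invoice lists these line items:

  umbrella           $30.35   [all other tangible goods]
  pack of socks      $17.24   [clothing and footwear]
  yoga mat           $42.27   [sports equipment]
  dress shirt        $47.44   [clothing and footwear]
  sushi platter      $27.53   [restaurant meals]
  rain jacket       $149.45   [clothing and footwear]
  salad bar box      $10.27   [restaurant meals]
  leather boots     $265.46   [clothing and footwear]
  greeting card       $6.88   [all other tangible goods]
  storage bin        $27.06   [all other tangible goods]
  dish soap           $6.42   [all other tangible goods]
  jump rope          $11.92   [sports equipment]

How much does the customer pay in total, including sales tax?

$647.25

Umbrella $30.35: all other tangible goods → 3.75% → $1.14
Pack of socks $17.24: clothing and footwear → 0% → $0.00
Yoga mat $42.27: sports equipment → 4.25% → $1.80
Dress shirt $47.44: clothing and footwear → 0% → $0.00
Sushi platter $27.53: restaurant meals, buyer-exempt → 0% → $0.00
Rain jacket $149.45: clothing and footwear → 0% → $0.00
Salad bar box $10.27: restaurant meals, buyer-exempt → 0% → $0.00
Leather boots $265.46: clothing and footwear → 0% → $0.00
Greeting card $6.88: all other tangible goods → 3.75% → $0.26
Storage bin $27.06: all other tangible goods → 3.75% → $1.01
Dish soap $6.42: all other tangible goods → 3.75% → $0.24
Jump rope $11.92: sports equipment → 4.25% → $0.51
Subtotal = $642.29; tax = $4.96; total due = $647.25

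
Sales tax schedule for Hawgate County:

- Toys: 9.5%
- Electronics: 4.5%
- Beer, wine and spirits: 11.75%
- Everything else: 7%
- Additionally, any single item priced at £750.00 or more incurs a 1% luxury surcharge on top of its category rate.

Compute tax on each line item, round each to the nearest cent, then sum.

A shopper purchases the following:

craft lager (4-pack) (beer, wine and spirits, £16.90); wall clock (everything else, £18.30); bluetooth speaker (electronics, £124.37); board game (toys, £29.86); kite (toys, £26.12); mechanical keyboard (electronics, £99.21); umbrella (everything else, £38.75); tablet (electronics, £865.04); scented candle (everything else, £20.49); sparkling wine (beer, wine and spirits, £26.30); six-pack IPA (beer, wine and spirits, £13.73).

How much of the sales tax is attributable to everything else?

Wall clock £18.30: everything else → 7% → £1.28
Umbrella £38.75: everything else → 7% → £2.71
Scented candle £20.49: everything else → 7% → £1.43
Tax on everything else = £1.28 + £2.71 + £1.43 = £5.42

£5.42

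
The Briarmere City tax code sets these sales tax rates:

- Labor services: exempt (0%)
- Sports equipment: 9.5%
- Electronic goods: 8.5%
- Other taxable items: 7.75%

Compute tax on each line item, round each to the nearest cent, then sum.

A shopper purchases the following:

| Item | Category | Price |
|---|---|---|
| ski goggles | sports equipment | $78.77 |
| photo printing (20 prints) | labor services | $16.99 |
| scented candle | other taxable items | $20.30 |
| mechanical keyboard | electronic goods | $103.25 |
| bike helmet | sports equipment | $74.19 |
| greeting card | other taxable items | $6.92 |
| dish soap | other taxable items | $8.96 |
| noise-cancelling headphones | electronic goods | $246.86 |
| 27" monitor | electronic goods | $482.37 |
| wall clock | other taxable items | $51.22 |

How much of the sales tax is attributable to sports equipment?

$14.53

Ski goggles $78.77: sports equipment → 9.5% → $7.48
Bike helmet $74.19: sports equipment → 9.5% → $7.05
Tax on sports equipment = $7.48 + $7.05 = $14.53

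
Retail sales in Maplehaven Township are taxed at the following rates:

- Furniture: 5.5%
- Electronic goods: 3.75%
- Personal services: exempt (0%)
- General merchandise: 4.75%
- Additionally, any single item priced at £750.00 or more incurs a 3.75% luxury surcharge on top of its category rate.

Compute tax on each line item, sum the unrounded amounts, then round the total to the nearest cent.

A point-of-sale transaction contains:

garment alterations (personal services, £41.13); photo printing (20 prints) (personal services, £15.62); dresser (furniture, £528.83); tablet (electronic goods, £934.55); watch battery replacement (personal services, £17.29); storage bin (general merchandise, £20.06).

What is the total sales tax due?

Garment alterations £41.13: personal services → 0% → £0.00
Photo printing (20 prints) £15.62: personal services → 0% → £0.00
Dresser £528.83: furniture → 5.5% → £29.08565
Tablet £934.55: electronic goods → 3.75% + 3.75% surcharge = 7.5% → £70.09125
Watch battery replacement £17.29: personal services → 0% → £0.00
Storage bin £20.06: general merchandise → 4.75% → £0.95285
Unrounded tax sum = £100.12975 → £100.13

£100.13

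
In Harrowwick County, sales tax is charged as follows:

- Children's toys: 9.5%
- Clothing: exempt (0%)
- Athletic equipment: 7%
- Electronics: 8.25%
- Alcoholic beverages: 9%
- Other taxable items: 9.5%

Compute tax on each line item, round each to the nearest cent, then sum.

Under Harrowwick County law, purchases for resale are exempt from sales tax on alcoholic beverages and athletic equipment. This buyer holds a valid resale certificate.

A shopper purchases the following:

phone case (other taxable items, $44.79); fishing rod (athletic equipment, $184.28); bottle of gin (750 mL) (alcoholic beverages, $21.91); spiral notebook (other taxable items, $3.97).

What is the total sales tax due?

$4.64

Phone case $44.79: other taxable items → 9.5% → $4.26
Fishing rod $184.28: athletic equipment, buyer-exempt → 0% → $0.00
Bottle of gin (750 mL) $21.91: alcoholic beverages, buyer-exempt → 0% → $0.00
Spiral notebook $3.97: other taxable items → 9.5% → $0.38
Total tax = $4.26 + $0.38 = $4.64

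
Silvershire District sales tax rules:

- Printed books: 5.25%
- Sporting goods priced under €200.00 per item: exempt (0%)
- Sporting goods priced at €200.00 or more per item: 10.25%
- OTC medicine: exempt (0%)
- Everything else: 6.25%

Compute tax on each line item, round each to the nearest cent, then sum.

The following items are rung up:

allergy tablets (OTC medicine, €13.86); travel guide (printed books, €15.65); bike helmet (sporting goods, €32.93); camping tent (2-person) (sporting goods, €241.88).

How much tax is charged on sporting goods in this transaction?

Bike helmet €32.93: sporting goods, under €200.00 → 0% → €0.00
Camping tent (2-person) €241.88: sporting goods, €200.00 or more → 10.25% → €24.79
Tax on sporting goods = €0.00 + €24.79 = €24.79

€24.79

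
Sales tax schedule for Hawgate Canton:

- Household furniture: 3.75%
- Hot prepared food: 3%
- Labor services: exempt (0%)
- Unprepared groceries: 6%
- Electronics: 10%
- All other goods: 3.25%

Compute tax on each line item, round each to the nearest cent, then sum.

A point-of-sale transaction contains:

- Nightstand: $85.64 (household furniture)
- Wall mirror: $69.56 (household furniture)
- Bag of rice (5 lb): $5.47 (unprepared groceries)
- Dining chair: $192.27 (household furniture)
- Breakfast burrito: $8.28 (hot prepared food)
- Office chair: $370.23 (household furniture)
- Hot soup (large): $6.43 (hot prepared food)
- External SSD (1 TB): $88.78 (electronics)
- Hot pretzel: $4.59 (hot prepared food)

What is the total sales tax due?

$36.70

Nightstand $85.64: household furniture → 3.75% → $3.21
Wall mirror $69.56: household furniture → 3.75% → $2.61
Bag of rice (5 lb) $5.47: unprepared groceries → 6% → $0.33
Dining chair $192.27: household furniture → 3.75% → $7.21
Breakfast burrito $8.28: hot prepared food → 3% → $0.25
Office chair $370.23: household furniture → 3.75% → $13.88
Hot soup (large) $6.43: hot prepared food → 3% → $0.19
External SSD (1 TB) $88.78: electronics → 10% → $8.88
Hot pretzel $4.59: hot prepared food → 3% → $0.14
Total tax = $3.21 + $2.61 + $0.33 + $7.21 + $0.25 + $13.88 + $0.19 + $8.88 + $0.14 = $36.70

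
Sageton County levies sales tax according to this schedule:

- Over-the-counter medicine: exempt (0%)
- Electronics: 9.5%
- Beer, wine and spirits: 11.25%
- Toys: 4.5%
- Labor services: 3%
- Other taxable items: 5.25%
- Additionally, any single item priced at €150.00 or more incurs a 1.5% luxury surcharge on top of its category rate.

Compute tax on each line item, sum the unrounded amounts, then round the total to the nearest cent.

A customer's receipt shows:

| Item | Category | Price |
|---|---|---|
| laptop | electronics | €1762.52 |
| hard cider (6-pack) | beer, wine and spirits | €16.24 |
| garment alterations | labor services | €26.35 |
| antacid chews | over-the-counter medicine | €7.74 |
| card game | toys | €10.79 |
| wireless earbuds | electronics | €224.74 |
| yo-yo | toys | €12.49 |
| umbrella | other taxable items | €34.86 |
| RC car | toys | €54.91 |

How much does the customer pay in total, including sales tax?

€2377.20

Laptop €1762.52: electronics → 9.5% + 1.5% surcharge = 11% → €193.8772
Hard cider (6-pack) €16.24: beer, wine and spirits → 11.25% → €1.827
Garment alterations €26.35: labor services → 3% → €0.7905
Antacid chews €7.74: over-the-counter medicine → 0% → €0.00
Card game €10.79: toys → 4.5% → €0.48555
Wireless earbuds €224.74: electronics → 9.5% + 1.5% surcharge = 11% → €24.7214
Yo-yo €12.49: toys → 4.5% → €0.56205
Umbrella €34.86: other taxable items → 5.25% → €1.83015
RC car €54.91: toys → 4.5% → €2.47095
Subtotal = €2150.64; unrounded tax = €226.5648 → €226.56; total due = €2377.20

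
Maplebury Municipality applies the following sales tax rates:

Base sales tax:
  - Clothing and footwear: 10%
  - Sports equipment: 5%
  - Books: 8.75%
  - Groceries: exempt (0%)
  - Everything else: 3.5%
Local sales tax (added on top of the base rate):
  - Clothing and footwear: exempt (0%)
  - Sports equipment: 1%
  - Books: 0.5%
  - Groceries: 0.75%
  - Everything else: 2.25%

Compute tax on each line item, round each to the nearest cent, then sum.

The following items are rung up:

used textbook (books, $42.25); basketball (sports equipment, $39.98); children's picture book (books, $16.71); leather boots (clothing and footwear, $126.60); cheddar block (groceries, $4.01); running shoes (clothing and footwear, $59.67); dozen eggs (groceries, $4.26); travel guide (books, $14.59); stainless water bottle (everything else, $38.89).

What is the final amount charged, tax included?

$377.10

Used textbook $42.25: books → 8.75% + 0.5% local = 9.25% → $3.91
Basketball $39.98: sports equipment → 5% + 1% local = 6% → $2.40
Children's picture book $16.71: books → 8.75% + 0.5% local = 9.25% → $1.55
Leather boots $126.60: clothing and footwear → 10% + 0% local = 10% → $12.66
Cheddar block $4.01: groceries → 0% + 0.75% local = 0.75% → $0.03
Running shoes $59.67: clothing and footwear → 10% + 0% local = 10% → $5.97
Dozen eggs $4.26: groceries → 0% + 0.75% local = 0.75% → $0.03
Travel guide $14.59: books → 8.75% + 0.5% local = 9.25% → $1.35
Stainless water bottle $38.89: everything else → 3.5% + 2.25% local = 5.75% → $2.24
Subtotal = $346.96; tax = $30.14; total due = $377.10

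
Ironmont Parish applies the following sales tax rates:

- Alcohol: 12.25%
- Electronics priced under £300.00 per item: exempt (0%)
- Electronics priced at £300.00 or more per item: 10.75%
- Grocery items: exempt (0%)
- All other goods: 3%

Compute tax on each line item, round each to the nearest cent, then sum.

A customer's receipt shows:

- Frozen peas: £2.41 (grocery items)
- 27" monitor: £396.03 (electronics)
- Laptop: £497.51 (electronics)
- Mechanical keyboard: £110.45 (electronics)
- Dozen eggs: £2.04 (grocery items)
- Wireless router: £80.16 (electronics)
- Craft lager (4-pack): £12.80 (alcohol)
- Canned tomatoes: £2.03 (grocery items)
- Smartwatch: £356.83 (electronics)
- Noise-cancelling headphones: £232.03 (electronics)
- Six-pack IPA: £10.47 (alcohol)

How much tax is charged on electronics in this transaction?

£134.41

27" monitor £396.03: electronics, £300.00 or more → 10.75% → £42.57
Laptop £497.51: electronics, £300.00 or more → 10.75% → £53.48
Mechanical keyboard £110.45: electronics, under £300.00 → 0% → £0.00
Wireless router £80.16: electronics, under £300.00 → 0% → £0.00
Smartwatch £356.83: electronics, £300.00 or more → 10.75% → £38.36
Noise-cancelling headphones £232.03: electronics, under £300.00 → 0% → £0.00
Tax on electronics = £42.57 + £53.48 + £0.00 + £0.00 + £38.36 + £0.00 = £134.41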